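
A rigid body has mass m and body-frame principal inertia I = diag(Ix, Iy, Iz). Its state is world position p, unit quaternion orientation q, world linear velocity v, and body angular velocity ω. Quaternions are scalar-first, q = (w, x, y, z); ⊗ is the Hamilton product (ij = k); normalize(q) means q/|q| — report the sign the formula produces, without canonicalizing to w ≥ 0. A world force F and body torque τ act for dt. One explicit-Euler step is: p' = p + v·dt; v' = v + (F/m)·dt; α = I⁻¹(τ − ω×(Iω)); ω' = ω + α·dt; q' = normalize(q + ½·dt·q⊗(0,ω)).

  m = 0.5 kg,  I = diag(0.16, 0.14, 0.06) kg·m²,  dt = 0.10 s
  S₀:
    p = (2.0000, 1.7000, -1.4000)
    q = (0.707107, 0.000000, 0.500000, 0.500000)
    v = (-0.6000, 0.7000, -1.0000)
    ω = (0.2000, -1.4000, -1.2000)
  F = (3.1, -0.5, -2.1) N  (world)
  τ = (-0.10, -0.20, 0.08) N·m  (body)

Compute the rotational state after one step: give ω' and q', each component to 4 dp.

ω' = (0.2215, -1.5257, -1.0760)
q' = (0.7688, 0.0120, 0.4536, 0.4506)

α = I⁻¹(τ − ω×Iω) = (0.2150, -1.2571, 1.2400)
new body rate ω' = (0.2215, -1.5257, -1.0760)
q⊗(0,ω) = (1.3000000, 0.2414214, -0.8899498, -0.9485284)
q + ½dt·q⊗(0,ω), renormalized = (0.7688, 0.0120, 0.4536, 0.4506)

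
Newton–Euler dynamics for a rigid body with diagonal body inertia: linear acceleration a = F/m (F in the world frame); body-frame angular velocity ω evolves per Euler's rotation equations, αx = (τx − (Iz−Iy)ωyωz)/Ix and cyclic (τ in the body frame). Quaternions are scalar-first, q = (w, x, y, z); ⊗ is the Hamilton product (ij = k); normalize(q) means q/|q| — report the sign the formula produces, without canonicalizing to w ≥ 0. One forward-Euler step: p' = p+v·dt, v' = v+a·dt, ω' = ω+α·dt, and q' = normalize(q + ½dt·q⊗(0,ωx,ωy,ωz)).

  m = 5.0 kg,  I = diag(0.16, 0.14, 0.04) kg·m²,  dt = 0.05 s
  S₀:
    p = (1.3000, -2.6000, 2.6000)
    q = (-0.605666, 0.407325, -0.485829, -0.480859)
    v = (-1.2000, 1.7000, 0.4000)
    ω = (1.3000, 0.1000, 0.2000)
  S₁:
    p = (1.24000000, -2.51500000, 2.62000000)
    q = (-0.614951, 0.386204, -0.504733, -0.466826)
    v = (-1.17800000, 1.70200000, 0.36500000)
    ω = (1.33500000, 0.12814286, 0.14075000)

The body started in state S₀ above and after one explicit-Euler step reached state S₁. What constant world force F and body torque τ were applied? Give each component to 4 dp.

ω₁ − ω₀ = (0.03500000, 0.02814286, -0.05925000)
τ = I·(Δω/dt) + ω₀×(Iω₀) = (0.1100, 0.1100, -0.0500)
Δv = v₁−v₀ = (0.02200000, 0.00200000, -0.03500000)
applied force F = (2.2000, 0.2000, -3.5000)

F = (2.2000, 0.2000, -3.5000)
τ = (0.1100, 0.1100, -0.0500)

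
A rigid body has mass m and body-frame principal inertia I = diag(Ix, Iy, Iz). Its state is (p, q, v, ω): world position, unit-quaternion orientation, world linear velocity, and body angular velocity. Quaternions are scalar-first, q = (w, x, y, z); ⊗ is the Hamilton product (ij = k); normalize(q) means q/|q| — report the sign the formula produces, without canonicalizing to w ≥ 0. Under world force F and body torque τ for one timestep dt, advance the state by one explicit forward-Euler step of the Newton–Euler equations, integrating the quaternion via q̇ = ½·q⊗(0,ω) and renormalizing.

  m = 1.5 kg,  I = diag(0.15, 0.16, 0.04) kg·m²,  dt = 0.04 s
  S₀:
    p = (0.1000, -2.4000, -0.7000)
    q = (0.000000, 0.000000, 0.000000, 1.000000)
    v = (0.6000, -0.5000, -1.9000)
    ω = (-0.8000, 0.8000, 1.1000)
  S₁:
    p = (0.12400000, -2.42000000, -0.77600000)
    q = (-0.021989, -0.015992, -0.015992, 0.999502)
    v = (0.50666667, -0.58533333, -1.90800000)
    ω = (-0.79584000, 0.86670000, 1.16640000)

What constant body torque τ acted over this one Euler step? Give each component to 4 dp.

rate change Δω = (0.00416000, 0.06670000, 0.06640000)
precession coupling = (-0.1056, -0.0968, -0.0064)
τ = I·(Δω/dt) + ω₀×(Iω₀) = (-0.0900, 0.1700, 0.0600)

τ = (-0.0900, 0.1700, 0.0600)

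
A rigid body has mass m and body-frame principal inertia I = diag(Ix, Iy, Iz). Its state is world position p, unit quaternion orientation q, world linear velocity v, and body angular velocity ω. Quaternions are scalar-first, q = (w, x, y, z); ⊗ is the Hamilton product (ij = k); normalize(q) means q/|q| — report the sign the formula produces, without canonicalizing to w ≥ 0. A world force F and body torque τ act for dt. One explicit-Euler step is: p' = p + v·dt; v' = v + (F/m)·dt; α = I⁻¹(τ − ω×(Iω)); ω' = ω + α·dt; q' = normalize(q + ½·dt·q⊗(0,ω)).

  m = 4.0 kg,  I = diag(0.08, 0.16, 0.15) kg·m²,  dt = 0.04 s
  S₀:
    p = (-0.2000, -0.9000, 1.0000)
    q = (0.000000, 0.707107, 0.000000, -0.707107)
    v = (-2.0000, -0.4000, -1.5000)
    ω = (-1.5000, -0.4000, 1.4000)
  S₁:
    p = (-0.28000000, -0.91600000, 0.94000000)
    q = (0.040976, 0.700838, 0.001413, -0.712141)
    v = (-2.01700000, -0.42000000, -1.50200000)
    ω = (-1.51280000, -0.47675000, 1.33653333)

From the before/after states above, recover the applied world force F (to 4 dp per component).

F = (-1.7000, -2.0000, -0.2000)

v₁ − v₀ = (-0.01700000, -0.02000000, -0.00200000)
F = m·Δv/dt = (-1.7000, -2.0000, -0.2000)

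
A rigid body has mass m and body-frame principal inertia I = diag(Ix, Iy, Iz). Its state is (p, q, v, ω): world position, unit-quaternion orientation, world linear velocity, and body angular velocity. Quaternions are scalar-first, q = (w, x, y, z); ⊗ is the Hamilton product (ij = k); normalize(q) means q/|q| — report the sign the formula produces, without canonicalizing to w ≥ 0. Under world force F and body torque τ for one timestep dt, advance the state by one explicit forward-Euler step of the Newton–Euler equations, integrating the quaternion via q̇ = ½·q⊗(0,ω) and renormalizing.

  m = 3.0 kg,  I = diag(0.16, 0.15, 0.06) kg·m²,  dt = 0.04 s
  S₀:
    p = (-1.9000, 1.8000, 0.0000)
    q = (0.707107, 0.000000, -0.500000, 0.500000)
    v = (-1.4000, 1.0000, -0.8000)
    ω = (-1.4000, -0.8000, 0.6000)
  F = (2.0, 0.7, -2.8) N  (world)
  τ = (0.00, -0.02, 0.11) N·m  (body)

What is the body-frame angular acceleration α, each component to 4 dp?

precession coupling ω×(Iω) = (0.0432, -0.0840, -0.0112)
(τ − ω×Iω)/I = (-0.2700, 0.4267, 2.0200)

α = (-0.2700, 0.4267, 2.0200)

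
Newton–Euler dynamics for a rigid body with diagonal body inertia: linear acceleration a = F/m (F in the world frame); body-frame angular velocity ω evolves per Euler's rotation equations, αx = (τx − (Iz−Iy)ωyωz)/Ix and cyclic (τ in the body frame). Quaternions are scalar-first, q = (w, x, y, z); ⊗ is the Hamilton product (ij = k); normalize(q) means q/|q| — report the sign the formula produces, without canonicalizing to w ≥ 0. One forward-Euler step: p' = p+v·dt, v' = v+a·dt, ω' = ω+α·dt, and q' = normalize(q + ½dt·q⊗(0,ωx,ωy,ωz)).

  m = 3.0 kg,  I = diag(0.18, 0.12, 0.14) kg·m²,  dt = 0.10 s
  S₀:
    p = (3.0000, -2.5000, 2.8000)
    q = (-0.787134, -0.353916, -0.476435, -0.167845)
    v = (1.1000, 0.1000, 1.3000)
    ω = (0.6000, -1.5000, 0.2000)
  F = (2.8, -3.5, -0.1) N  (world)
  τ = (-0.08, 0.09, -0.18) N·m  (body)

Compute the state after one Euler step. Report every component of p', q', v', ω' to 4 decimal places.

ω×(Iω) gyroscopic = (-0.0060, 0.0048, 0.0540)
α = I⁻¹(τ − ω×Iω) = (-0.4111, 0.7100, -1.6714)
new body rate ω' = (0.5589, -1.4290, 0.0329)
q⊗(0,ω) = (-0.4687339, -0.8193349, 1.1507772, 0.6593082)
updated quaternion q' = (-0.8079, -0.3936, -0.4175, -0.1344)
p + v·dt = (3.1100, -2.4900, 2.9300)
v + (F/m)dt = (1.1933, -0.0167, 1.2967)

p' = (3.1100, -2.4900, 2.9300)
q' = (-0.8079, -0.3936, -0.4175, -0.1344)
v' = (1.1933, -0.0167, 1.2967)
ω' = (0.5589, -1.4290, 0.0329)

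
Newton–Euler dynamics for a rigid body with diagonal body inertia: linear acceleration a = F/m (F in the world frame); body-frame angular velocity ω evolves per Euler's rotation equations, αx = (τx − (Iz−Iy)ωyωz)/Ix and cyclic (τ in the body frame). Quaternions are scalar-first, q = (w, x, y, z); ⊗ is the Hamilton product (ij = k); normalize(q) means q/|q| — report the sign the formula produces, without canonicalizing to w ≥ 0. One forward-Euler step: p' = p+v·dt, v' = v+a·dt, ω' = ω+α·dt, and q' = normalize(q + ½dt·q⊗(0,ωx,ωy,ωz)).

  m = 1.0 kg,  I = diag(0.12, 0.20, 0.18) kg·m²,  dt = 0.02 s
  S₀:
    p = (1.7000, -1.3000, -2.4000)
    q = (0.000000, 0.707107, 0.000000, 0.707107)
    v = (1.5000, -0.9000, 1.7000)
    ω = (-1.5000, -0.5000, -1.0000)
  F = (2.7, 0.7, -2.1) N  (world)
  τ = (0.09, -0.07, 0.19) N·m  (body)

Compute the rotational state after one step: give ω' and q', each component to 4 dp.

(τ − ω×Iω)/I = (0.8333, 0.1000, 0.7222)
ω' = ω + α·dt = (-1.4833, -0.4980, -0.9856)
Hamilton product q⊗(0,ω) = (1.7677675, 0.3535535, -0.3535535, -0.3535535)
q + ½dt·q⊗(0,ω), renormalized = (0.0177, 0.7105, -0.0035, 0.7034)

ω' = (-1.4833, -0.4980, -0.9856)
q' = (0.0177, 0.7105, -0.0035, 0.7034)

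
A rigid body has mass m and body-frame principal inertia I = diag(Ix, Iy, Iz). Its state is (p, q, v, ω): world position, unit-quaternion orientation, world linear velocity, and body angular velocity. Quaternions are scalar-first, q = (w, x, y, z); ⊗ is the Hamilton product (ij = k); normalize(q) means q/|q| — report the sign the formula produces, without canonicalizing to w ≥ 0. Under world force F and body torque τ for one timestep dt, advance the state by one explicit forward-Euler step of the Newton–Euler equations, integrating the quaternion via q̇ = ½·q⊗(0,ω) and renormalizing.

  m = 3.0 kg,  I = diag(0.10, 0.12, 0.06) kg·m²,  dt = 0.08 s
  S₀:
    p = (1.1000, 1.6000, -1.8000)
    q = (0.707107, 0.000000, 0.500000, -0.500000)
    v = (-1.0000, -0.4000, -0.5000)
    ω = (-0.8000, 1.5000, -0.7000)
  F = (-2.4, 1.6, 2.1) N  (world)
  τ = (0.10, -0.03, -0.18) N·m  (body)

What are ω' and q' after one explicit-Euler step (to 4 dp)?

ω×(Iω) gyroscopic = (0.0630, 0.0224, -0.0240)
angular accel α = (0.3700, -0.4367, -2.6000)
new body rate ω' = (-0.7704, 1.4651, -0.9080)
2q̇ = q⊗(0,ω) = (-1.1000000, -0.1656856, 1.4606605, -0.0949749)
q + ½dt·q⊗(0,ω), renormalized = (0.6613, -0.0066, 0.5569, -0.5024)

ω' = (-0.7704, 1.4651, -0.9080)
q' = (0.6613, -0.0066, 0.5569, -0.5024)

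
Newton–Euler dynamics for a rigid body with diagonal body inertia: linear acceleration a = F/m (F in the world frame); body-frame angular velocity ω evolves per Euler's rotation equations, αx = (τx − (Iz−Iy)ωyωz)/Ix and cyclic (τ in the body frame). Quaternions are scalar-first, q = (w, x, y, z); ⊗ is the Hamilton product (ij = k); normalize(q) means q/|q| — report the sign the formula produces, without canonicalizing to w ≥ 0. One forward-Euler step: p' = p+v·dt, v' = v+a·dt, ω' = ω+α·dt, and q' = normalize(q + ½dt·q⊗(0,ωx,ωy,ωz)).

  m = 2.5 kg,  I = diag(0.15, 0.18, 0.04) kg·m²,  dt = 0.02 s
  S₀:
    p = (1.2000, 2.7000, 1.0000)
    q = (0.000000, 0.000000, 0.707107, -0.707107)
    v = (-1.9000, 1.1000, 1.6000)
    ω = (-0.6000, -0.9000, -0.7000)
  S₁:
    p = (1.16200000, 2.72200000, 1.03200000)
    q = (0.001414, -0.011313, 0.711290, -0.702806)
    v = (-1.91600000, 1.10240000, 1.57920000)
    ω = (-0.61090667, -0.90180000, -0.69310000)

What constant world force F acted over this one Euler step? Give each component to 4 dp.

v₁ − v₀ = (-0.01600000, 0.00240000, -0.02080000)
applied force F = (-2.0000, 0.3000, -2.6000)

F = (-2.0000, 0.3000, -2.6000)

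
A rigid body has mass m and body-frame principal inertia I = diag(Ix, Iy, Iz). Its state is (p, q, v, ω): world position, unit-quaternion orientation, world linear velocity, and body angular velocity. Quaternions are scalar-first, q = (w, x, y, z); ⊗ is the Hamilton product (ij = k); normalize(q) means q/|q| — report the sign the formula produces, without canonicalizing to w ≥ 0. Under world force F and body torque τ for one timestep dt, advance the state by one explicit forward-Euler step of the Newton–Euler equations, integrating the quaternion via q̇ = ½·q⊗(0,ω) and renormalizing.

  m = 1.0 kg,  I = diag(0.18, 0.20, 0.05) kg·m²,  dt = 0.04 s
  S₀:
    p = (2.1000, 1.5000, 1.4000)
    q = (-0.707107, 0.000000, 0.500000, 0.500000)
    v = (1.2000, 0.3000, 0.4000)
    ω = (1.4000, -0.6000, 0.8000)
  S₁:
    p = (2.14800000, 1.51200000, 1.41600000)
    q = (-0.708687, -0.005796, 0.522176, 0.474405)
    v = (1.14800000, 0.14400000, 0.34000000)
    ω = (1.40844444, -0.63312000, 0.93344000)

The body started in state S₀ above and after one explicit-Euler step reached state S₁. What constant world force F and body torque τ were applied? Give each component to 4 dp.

Δω = ω₁−ω₀ = (0.00844444, -0.03312000, 0.13344000)
ω₀×(Iω₀) = (0.0720, 0.1456, -0.0168)
I·α + gyro = (0.1100, -0.0200, 0.1500)
velocity change Δv = (-0.05200000, -0.15600000, -0.06000000)
m·(v₁−v₀)/dt = (-1.3000, -3.9000, -1.5000)

F = (-1.3000, -3.9000, -1.5000)
τ = (0.1100, -0.0200, 0.1500)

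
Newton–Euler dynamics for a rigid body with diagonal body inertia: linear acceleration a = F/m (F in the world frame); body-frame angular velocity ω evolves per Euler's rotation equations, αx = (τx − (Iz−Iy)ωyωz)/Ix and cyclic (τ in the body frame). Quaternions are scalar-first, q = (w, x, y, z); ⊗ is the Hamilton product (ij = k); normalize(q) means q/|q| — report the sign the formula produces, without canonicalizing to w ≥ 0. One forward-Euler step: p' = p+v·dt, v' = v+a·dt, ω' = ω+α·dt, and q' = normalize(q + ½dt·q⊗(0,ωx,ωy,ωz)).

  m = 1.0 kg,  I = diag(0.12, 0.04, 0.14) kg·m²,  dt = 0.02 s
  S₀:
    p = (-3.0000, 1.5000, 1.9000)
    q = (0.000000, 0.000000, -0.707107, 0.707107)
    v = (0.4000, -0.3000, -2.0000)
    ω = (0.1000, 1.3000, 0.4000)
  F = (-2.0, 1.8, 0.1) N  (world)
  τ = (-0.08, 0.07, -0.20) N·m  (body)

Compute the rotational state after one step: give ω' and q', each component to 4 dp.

α = I⁻¹(τ − ω×Iω) = (-1.1000, 1.7700, -1.3543)
ω + α·dt = (0.0780, 1.3354, 0.3729)
Hamilton product q⊗(0,ω) = (0.6363963, -1.2020819, 0.0707107, 0.0707107)
updated quaternion q' = (0.0064, -0.0120, -0.7063, 0.7077)

ω' = (0.0780, 1.3354, 0.3729)
q' = (0.0064, -0.0120, -0.7063, 0.7077)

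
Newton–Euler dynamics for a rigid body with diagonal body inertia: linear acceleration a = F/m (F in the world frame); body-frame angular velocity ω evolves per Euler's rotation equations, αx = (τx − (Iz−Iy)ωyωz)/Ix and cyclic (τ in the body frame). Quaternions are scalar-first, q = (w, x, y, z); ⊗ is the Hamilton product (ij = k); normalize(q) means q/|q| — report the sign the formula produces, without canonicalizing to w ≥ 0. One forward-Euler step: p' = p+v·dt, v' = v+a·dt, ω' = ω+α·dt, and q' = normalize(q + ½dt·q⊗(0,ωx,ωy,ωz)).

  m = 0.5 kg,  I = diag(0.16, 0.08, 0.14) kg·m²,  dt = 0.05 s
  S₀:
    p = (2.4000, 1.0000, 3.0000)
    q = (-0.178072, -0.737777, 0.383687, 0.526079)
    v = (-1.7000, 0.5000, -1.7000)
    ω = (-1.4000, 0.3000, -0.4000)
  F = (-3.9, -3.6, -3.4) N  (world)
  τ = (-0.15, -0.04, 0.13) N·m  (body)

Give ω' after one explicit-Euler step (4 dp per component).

α = I⁻¹(τ − ω×Iω) = (-0.8925, -0.6400, 0.6886)
ω' = ω + α·dt = (-1.4446, 0.2680, -0.3656)

ω' = (-1.4446, 0.2680, -0.3656)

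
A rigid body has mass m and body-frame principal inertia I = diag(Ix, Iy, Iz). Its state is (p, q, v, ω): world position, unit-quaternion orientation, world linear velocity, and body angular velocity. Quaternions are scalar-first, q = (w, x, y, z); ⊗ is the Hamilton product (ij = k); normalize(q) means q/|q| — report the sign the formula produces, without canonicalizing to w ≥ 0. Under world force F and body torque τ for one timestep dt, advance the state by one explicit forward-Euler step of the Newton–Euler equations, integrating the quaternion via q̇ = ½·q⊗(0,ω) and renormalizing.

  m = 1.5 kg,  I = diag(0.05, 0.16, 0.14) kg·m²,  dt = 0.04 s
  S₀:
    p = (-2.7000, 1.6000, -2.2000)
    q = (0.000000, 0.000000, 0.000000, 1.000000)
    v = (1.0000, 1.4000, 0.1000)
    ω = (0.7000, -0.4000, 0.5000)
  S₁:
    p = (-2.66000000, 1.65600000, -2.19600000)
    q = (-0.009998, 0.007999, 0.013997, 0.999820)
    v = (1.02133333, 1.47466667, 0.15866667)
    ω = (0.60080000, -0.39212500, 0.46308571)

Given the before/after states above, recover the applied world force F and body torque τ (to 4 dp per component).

v₁ − v₀ = (0.02133333, 0.07466667, 0.05866667)
m·(v₁−v₀)/dt = (0.8000, 2.8000, 2.2000)
ω₁ − ω₀ = (-0.09920000, 0.00787500, -0.03691429)
ω₀×(Iω₀) = (0.0040, -0.0315, -0.0308)
applied torque τ = (-0.1200, 0.0000, -0.1600)

F = (0.8000, 2.8000, 2.2000)
τ = (-0.1200, 0.0000, -0.1600)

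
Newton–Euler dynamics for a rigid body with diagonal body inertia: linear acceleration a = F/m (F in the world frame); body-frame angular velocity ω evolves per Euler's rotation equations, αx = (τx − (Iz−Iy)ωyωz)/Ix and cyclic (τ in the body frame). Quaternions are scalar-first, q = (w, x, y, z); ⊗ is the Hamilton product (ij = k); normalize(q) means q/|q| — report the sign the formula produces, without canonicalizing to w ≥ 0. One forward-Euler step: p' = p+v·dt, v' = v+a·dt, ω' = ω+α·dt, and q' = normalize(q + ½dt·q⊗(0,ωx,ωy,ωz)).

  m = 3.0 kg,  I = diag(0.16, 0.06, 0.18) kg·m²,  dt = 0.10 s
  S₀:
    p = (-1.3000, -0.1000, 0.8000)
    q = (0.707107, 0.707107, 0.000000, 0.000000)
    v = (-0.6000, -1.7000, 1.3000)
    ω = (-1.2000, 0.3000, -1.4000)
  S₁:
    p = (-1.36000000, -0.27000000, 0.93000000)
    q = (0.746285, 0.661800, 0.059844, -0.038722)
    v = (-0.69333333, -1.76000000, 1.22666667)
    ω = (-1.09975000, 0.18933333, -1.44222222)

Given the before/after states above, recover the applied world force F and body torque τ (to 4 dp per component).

F = (-2.8000, -1.8000, -2.2000)
τ = (0.1100, -0.1000, -0.0400)

Δv = v₁−v₀ = (-0.09333333, -0.06000000, -0.07333333)
m·(v₁−v₀)/dt = (-2.8000, -1.8000, -2.2000)
Δω = ω₁−ω₀ = (0.10025000, -0.11066667, -0.04222222)
ω₀×(Iω₀) = (-0.0504, -0.0336, 0.0360)
I·α + gyro = (0.1100, -0.1000, -0.0400)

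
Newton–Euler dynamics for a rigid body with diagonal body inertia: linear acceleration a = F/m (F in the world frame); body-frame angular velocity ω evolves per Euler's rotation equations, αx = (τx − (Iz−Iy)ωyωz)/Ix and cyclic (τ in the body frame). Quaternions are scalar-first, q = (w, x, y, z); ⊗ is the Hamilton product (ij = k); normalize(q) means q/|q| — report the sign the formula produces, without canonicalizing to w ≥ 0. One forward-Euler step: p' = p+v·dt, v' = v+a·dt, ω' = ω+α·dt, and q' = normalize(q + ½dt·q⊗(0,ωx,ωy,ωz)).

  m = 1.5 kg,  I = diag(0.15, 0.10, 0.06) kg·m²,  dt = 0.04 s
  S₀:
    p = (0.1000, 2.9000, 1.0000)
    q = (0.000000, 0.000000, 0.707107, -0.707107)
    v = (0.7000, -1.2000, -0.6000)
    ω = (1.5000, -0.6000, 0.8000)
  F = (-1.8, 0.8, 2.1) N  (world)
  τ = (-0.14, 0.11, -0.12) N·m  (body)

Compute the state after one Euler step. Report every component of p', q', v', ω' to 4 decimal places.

angular accel α = (-1.0613, 0.0200, -2.7500)
ω' = ω + α·dt = (1.4575, -0.5992, 0.6900)
q⊗(0,ω) = (0.9899498, 0.1414214, -1.0606605, -1.0606605)
q' = normalize(q + ½dt·q⊗(0,ω)) = (0.0198, 0.0028, 0.6854, -0.7278)
a = F/m = (-1.2000, 0.5333, 1.4000)
new position p' = (0.1280, 2.8520, 0.9760)
new velocity v' = (0.6520, -1.1787, -0.5440)

p' = (0.1280, 2.8520, 0.9760)
q' = (0.0198, 0.0028, 0.6854, -0.7278)
v' = (0.6520, -1.1787, -0.5440)
ω' = (1.4575, -0.5992, 0.6900)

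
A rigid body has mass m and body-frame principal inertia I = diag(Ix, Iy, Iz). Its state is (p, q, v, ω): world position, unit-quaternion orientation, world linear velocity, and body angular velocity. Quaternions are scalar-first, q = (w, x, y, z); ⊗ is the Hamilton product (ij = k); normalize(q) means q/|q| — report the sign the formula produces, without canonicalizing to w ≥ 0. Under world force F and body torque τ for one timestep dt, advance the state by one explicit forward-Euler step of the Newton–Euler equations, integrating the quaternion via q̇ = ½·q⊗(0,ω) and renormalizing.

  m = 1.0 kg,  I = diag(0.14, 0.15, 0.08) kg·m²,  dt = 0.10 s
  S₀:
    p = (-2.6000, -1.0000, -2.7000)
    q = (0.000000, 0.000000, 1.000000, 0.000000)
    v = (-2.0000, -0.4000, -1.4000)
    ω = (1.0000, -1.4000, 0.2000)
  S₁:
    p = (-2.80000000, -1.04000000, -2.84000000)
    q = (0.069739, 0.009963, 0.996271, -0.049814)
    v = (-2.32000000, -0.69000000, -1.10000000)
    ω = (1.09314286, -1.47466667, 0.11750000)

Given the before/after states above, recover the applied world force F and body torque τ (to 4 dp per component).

Δω = ω₁−ω₀ = (0.09314286, -0.07466667, -0.08250000)
precession coupling = (0.0196, 0.0120, -0.0140)
applied torque τ = (0.1500, -0.1000, -0.0800)
velocity change Δv = (-0.32000000, -0.29000000, 0.30000000)
F = m·Δv/dt = (-3.2000, -2.9000, 3.0000)

F = (-3.2000, -2.9000, 3.0000)
τ = (0.1500, -0.1000, -0.0800)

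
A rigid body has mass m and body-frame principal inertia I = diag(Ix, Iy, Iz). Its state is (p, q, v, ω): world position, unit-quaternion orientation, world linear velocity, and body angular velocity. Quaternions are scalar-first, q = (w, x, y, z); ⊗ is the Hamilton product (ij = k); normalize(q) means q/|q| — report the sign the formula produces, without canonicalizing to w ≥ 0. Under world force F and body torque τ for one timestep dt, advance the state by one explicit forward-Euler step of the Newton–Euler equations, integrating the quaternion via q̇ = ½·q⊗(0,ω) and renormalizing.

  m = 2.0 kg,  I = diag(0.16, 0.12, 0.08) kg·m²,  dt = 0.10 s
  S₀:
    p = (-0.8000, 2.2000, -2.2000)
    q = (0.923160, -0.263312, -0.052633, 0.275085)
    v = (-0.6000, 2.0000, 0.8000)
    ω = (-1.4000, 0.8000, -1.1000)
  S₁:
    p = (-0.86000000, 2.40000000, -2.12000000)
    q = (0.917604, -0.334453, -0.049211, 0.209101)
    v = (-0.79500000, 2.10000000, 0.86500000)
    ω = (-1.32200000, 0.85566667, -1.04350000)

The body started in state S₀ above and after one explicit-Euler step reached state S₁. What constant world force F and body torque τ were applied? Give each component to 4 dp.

Δv = v₁−v₀ = (-0.19500000, 0.10000000, 0.06500000)
applied force F = (-3.9000, 2.0000, 1.3000)
Δω = ω₁−ω₀ = (0.07800000, 0.05566667, 0.05650000)
ω₀×(Iω₀) = (0.0352, 0.1232, 0.0448)
I·α + gyro = (0.1600, 0.1900, 0.0900)

F = (-3.9000, 2.0000, 1.3000)
τ = (0.1600, 0.1900, 0.0900)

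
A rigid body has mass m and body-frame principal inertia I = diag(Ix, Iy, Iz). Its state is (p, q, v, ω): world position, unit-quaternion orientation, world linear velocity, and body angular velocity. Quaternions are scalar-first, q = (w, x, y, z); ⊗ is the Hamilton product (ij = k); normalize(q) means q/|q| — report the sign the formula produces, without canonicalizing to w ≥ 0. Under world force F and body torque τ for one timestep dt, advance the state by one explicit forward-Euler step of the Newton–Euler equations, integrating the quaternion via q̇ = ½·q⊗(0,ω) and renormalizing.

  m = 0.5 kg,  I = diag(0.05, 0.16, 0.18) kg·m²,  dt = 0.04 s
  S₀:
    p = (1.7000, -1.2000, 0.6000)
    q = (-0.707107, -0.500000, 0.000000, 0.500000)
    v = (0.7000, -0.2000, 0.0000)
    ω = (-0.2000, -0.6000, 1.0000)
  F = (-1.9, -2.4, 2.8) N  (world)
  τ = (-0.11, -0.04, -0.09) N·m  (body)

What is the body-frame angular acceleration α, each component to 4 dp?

α = (-1.9600, -0.4125, -0.5733)

precession coupling ω×(Iω) = (-0.0120, 0.0260, 0.0132)
(τ − ω×Iω)/I = (-1.9600, -0.4125, -0.5733)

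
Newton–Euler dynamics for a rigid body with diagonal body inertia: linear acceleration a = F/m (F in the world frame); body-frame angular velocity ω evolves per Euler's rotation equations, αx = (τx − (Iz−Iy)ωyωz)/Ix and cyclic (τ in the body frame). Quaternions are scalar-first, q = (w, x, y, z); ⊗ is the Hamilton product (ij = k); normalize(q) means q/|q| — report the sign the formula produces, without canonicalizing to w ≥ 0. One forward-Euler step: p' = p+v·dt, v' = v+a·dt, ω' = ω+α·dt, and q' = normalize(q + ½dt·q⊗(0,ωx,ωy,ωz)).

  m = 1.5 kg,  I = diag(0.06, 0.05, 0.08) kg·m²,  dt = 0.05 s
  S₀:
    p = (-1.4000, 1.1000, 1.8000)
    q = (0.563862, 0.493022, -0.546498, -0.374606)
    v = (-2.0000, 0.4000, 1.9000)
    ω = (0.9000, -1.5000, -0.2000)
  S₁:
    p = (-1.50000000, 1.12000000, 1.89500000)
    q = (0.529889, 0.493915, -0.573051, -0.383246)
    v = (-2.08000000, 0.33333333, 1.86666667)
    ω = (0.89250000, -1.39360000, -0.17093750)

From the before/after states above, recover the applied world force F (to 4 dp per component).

F = (-2.4000, -2.0000, -1.0000)

Δv = v₁−v₀ = (-0.08000000, -0.06666667, -0.03333333)
m·(v₁−v₀)/dt = (-2.4000, -2.0000, -1.0000)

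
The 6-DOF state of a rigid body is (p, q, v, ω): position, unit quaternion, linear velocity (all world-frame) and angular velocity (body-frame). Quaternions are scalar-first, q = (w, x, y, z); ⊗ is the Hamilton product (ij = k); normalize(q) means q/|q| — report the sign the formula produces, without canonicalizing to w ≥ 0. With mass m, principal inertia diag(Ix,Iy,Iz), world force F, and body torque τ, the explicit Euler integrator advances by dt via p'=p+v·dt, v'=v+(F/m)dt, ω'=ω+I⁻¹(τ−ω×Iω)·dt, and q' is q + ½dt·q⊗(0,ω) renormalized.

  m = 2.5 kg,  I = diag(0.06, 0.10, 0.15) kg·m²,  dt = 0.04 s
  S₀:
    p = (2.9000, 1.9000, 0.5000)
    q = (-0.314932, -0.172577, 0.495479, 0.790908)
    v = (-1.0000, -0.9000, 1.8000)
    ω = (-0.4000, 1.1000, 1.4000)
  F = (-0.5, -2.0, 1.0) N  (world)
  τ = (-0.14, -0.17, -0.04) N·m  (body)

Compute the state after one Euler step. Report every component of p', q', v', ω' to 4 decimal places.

angular accel α = (-3.6167, -2.2040, -0.1493)
new body rate ω' = (-0.5447, 1.0118, 1.3940)
q⊗(0,ω) = (-1.7213289, -0.0503554, -0.4211806, -0.4325479)
q' = normalize(q + ½dt·q⊗(0,ω)) = (-0.3491, -0.1735, 0.4867, 0.7817)
a = F/m = (-0.2000, -0.8000, 0.4000)
p + v·dt = (2.8600, 1.8640, 0.5720)
v + (F/m)dt = (-1.0080, -0.9320, 1.8160)

p' = (2.8600, 1.8640, 0.5720)
q' = (-0.3491, -0.1735, 0.4867, 0.7817)
v' = (-1.0080, -0.9320, 1.8160)
ω' = (-0.5447, 1.0118, 1.3940)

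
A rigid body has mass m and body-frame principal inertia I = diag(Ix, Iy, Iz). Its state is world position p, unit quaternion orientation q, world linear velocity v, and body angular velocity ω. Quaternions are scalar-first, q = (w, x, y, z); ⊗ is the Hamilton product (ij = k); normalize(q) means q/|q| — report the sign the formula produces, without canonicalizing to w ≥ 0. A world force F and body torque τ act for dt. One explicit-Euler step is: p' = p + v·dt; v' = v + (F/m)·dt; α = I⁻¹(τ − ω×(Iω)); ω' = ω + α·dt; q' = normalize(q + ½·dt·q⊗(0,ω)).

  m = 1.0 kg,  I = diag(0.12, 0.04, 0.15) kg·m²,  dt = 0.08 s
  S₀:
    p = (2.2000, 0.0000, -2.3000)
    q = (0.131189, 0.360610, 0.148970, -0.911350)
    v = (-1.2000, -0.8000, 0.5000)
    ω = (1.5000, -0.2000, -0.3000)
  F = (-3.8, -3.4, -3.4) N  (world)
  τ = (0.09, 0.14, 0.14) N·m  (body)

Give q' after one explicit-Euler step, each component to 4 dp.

2q̇ = q⊗(0,ω) = (-0.7845260, -0.0301775, -1.2850798, -0.3349337)
q' = normalize(q + ½dt·q⊗(0,ω)) = (0.0996, 0.3587, 0.0974, -0.9230)

q' = (0.0996, 0.3587, 0.0974, -0.9230)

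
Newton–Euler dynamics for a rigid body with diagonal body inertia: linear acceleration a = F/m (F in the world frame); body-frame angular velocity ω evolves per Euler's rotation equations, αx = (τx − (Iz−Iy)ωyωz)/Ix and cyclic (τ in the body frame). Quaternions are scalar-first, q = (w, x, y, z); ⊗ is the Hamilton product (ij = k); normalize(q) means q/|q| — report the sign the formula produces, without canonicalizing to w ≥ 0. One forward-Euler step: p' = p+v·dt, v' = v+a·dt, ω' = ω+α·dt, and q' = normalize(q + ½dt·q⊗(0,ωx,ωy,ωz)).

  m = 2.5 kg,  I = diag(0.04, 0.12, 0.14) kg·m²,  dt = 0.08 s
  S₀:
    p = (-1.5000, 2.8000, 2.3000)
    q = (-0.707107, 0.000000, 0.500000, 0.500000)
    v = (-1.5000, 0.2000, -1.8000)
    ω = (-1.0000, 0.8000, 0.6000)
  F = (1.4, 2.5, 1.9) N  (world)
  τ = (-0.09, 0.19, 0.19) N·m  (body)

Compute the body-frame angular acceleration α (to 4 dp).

gyro term ω×Iω = (0.0096, 0.0600, -0.0640)
α = I⁻¹(τ − ω×Iω) = (-2.4900, 1.0833, 1.8143)

α = (-2.4900, 1.0833, 1.8143)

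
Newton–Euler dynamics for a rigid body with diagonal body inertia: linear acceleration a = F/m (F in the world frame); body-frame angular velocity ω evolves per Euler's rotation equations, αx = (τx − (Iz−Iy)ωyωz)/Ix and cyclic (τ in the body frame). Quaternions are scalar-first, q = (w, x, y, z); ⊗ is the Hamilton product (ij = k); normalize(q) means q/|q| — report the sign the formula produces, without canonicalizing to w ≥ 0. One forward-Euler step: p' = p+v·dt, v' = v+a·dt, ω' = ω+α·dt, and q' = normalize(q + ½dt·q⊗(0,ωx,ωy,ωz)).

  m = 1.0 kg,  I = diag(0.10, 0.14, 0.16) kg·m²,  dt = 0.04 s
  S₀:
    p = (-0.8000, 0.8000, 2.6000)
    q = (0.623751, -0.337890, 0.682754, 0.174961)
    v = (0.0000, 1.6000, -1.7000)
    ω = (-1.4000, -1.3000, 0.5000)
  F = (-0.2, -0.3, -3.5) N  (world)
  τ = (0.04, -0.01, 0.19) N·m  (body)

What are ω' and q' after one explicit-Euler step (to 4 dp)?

ω×(Iω) gyroscopic = (-0.0130, 0.0420, 0.0728)
(τ − ω×Iω)/I = (0.5300, -0.3714, 0.7325)
new body rate ω' = (-1.3788, -1.3149, 0.5293)
q⊗(0,ω) = (0.3270537, -0.3044251, -0.8868767, 1.7069881)
q + ½dt·q⊗(0,ω), renormalized = (0.6298, -0.3437, 0.6645, 0.2089)

ω' = (-1.3788, -1.3149, 0.5293)
q' = (0.6298, -0.3437, 0.6645, 0.2089)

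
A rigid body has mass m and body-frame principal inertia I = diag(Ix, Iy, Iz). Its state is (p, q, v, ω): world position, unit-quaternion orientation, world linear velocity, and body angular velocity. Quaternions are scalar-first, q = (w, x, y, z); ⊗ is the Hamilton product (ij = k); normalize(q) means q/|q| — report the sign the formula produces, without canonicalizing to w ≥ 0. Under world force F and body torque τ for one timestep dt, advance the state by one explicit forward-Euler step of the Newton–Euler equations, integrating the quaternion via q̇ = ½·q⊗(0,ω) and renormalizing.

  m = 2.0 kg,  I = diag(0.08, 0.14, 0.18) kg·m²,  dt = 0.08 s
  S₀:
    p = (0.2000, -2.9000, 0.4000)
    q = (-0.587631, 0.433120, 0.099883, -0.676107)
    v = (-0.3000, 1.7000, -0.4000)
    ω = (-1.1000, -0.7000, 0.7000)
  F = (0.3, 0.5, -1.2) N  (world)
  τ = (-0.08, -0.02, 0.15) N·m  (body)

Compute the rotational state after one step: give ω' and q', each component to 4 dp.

angular accel α = (-0.7550, -0.6929, 0.5767)
new body rate ω' = (-1.1604, -0.7554, 0.7461)
q⊗(0,ω) = (1.0196250, 0.2430373, 0.8518754, -0.6046544)
q + ½dt·q⊗(0,ω), renormalized = (-0.5459, 0.4421, 0.1337, -0.6991)

ω' = (-1.1604, -0.7554, 0.7461)
q' = (-0.5459, 0.4421, 0.1337, -0.6991)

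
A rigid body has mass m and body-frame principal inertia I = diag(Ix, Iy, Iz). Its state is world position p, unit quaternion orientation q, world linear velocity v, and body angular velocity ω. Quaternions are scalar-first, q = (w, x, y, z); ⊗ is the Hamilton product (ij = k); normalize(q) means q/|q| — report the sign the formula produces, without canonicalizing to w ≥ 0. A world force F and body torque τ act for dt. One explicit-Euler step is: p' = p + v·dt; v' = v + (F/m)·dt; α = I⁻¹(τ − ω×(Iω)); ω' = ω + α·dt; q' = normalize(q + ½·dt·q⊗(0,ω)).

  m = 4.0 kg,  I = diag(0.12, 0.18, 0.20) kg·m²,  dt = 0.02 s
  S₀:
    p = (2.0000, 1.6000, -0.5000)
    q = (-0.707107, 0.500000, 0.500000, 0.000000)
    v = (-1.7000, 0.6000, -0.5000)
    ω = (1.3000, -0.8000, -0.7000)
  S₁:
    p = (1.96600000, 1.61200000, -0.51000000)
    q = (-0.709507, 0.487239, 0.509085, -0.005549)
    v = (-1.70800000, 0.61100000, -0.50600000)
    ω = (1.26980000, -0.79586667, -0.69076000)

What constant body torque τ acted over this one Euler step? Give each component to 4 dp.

rate change Δω = (-0.03020000, 0.00413333, 0.00924000)
applied torque τ = (-0.1700, 0.1100, 0.0300)

τ = (-0.1700, 0.1100, 0.0300)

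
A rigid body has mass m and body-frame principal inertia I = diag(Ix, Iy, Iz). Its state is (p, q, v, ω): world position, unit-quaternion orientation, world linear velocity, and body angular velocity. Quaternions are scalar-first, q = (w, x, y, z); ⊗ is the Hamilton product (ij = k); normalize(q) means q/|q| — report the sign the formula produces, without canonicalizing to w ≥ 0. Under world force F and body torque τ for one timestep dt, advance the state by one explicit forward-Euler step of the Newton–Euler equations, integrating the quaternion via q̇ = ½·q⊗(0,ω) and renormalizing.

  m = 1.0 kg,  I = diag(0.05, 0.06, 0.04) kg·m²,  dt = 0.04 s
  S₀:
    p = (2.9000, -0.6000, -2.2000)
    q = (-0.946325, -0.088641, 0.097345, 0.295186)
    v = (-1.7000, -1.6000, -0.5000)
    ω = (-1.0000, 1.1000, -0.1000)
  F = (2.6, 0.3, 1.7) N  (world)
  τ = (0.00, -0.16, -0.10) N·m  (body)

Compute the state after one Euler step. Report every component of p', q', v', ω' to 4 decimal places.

p' = (2.8320, -0.6640, -2.2200)
q' = (-0.9492, -0.0764, 0.0704, 0.2969)
v' = (-1.5960, -1.5880, -0.4320)
ω' = (-1.0018, 0.9927, -0.1890)

a = (2.6000, 0.3000, 1.7000)
p' = p + v·dt = (2.8320, -0.6640, -2.2200)
new velocity v' = (-1.5960, -1.5880, -0.4320)
precession coupling ω×(Iω) = (0.0022, 0.0010, -0.0110)
α = I⁻¹(τ − ω×Iω) = (-0.0440, -2.6833, -2.2250)
new body rate ω' = (-1.0018, 0.9927, -0.1890)
Hamilton product q⊗(0,ω) = (-0.1662019, 0.6118859, -1.3450076, 0.0944724)
q + ½dt·q⊗(0,ω), renormalized = (-0.9492, -0.0764, 0.0704, 0.2969)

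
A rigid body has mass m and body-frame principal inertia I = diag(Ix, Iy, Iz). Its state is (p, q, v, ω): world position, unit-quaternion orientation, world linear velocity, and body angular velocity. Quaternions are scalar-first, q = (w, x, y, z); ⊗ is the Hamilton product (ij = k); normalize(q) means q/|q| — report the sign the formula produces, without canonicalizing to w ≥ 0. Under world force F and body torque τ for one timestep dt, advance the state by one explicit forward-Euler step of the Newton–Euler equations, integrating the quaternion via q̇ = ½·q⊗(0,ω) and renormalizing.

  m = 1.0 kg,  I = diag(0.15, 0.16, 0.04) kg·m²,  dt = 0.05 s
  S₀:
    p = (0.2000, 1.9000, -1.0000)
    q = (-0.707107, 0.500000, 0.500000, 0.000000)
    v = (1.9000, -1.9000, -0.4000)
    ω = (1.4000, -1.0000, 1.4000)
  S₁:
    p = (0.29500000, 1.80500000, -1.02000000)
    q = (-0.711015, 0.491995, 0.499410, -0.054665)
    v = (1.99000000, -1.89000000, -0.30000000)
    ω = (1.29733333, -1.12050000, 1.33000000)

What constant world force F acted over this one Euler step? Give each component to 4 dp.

F = (1.8000, 0.2000, 2.0000)

Δv = v₁−v₀ = (0.09000000, 0.01000000, 0.10000000)
F = m·Δv/dt = (1.8000, 0.2000, 2.0000)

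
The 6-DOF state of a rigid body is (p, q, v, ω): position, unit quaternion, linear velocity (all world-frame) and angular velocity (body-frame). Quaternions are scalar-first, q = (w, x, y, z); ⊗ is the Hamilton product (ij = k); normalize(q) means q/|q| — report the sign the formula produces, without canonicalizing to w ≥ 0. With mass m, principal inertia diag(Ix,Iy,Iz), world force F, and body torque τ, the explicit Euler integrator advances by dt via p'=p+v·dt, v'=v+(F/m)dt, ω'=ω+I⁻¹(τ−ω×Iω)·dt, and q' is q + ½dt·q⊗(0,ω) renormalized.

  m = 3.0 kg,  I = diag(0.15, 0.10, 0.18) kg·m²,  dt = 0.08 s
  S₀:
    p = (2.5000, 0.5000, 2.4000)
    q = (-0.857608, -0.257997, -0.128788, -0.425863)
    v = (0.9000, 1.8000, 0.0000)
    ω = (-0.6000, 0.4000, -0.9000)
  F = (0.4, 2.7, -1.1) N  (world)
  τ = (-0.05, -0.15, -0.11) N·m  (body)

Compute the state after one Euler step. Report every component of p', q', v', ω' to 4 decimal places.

p' = (2.5720, 0.6440, 2.4000)
q' = (-0.8761, -0.2257, -0.1414, -0.4018)
v' = (0.9107, 1.8720, -0.0293)
ω' = (-0.6113, 0.2930, -0.9542)

angular accel α = (-0.1413, -1.3380, -0.6778)
new body rate ω' = (-0.6113, 0.2930, -0.9542)
2q̇ = q⊗(0,ω) = (-0.4865597, 0.8008192, -0.3197227, 0.5913756)
q' = normalize(q + ½dt·q⊗(0,ω)) = (-0.8761, -0.2257, -0.1414, -0.4018)
linear accel F/m = (0.1333, 0.9000, -0.3667)
new position p' = (2.5720, 0.6440, 2.4000)
v' = v + a·dt = (0.9107, 1.8720, -0.0293)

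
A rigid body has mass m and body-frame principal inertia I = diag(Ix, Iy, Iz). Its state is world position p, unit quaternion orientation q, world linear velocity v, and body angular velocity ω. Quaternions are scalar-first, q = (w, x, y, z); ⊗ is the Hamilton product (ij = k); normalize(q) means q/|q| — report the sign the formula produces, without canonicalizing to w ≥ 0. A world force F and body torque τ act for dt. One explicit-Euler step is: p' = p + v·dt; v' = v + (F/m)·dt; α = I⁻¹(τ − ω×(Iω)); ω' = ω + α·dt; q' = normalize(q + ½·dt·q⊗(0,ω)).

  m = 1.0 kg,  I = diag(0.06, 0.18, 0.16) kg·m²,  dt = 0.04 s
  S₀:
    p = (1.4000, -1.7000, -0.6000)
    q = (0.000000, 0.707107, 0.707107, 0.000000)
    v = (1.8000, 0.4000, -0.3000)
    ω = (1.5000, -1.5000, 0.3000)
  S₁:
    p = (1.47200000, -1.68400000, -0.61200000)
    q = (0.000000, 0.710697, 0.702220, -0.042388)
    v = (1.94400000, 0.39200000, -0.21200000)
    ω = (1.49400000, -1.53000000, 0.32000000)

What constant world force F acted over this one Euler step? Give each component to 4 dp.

Δv = v₁−v₀ = (0.14400000, -0.00800000, 0.08800000)
F = m·Δv/dt = (3.6000, -0.2000, 2.2000)

F = (3.6000, -0.2000, 2.2000)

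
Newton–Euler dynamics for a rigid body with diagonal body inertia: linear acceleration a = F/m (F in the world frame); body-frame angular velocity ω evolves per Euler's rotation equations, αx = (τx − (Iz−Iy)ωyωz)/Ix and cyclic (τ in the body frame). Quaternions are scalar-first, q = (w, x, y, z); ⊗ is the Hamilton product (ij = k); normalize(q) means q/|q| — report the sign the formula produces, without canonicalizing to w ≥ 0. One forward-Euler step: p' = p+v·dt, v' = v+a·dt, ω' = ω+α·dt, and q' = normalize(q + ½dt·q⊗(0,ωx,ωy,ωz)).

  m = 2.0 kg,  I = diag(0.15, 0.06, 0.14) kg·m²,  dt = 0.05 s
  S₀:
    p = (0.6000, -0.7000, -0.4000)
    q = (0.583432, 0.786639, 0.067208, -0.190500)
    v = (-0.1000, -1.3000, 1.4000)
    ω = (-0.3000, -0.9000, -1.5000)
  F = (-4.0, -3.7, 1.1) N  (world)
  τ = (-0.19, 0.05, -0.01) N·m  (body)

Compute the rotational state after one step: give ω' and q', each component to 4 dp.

ω' = (-0.3993, -0.8621, -1.4949)
q' = (0.5831, 0.7747, 0.0849, -0.2293)

ω×(Iω) gyroscopic = (0.1080, 0.0045, -0.0243)
(τ − ω×Iω)/I = (-1.9867, 0.7583, 0.1021)
ω' = ω + α·dt = (-0.3993, -0.8621, -1.4949)
q⊗(0,ω) = (0.0107289, -0.4472916, 0.7120197, -1.5629607)
q + ½dt·q⊗(0,ω), renormalized = (0.5831, 0.7747, 0.0849, -0.2293)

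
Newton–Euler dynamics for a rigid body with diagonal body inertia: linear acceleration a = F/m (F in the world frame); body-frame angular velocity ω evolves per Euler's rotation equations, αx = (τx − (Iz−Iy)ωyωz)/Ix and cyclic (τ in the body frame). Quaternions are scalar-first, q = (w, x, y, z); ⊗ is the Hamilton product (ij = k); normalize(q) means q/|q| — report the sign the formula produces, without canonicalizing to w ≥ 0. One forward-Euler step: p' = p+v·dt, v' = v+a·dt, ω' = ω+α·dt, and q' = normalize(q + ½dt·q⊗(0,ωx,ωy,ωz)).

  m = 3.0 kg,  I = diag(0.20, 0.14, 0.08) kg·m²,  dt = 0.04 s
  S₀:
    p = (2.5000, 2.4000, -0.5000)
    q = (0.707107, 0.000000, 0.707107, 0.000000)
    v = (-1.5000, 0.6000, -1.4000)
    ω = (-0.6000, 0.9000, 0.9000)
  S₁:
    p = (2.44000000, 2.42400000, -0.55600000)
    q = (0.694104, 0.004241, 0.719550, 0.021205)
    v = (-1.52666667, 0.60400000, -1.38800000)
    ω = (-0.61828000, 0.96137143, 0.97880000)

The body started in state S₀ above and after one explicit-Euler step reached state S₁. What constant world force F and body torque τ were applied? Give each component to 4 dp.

F = (-2.0000, 0.3000, 0.9000)
τ = (-0.1400, 0.1500, 0.1900)

rate change Δω = (-0.01828000, 0.06137143, 0.07880000)
gyro term ω₀×Iω₀ = (-0.0486, -0.0648, 0.0324)
applied torque τ = (-0.1400, 0.1500, 0.1900)
Δv = v₁−v₀ = (-0.02666667, 0.00400000, 0.01200000)
F = m·Δv/dt = (-2.0000, 0.3000, 0.9000)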